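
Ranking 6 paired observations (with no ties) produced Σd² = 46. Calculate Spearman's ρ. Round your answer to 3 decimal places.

-0.314

ρ = 1 − 6Σd² / [n(n²−1)] = 1 − 6×46 / (6×35)
  = 1 − 276/210 = 1 − 1.3143 ≈ -0.314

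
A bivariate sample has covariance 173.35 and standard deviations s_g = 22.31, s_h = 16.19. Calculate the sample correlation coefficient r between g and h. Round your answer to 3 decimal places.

r = Cov(g,h) / (s_g · s_h) = 173.35 / (22.31 × 16.19)
  = 173.35 / 361.1989 ≈ 0.480

0.480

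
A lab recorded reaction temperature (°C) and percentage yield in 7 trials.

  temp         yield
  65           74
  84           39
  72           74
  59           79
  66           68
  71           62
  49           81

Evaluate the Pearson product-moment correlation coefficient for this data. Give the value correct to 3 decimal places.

-0.868

n = 7, Σx = 466, Σy = 477, Σx² = 31744, Σy² = 33743, Σxy = 30934
nΣxy − ΣxΣy = 216538 − 222282 = -5744
nΣx² − (Σx)² = 222208 − 217156 = 5052; nΣy² − (Σy)² = 236201 − 227529 = 8672
r = -5744 / √(5052 × 8672) = -5744 / 6618.9836 ≈ -0.868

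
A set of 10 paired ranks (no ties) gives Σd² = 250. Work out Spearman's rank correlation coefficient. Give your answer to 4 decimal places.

ρ = 1 − 6Σd² / [n(n²−1)] = 1 − 6×250 / (10×99)
  = 1 − 1500/990 = 1 − 1.51515 ≈ -0.5152

-0.5152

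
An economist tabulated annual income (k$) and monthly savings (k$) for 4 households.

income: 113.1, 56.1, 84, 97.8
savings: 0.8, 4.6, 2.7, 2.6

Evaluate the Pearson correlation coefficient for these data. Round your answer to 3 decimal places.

-0.969

n = 4, Σx = 351, Σy = 10.7, Σx² = 32559.66, Σy² = 35.85, Σxy = 829.62
nΣxy − ΣxΣy = 3318.48 − 3755.7 = -437.22
nΣx² − (Σx)² = 130238.64 − 123201 = 7037.64; nΣy² − (Σy)² = 143.4 − 114.49 = 28.91
r = -437.22 / √(7037.64 × 28.91) = -437.22 / 451.0634 ≈ -0.969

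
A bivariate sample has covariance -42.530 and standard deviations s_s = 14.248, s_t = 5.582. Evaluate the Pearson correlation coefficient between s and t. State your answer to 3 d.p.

-0.535

r = Cov(s,t) / (s_s · s_t) = -42.530 / (14.248 × 5.582)
  = -42.530 / 79.5323 ≈ -0.535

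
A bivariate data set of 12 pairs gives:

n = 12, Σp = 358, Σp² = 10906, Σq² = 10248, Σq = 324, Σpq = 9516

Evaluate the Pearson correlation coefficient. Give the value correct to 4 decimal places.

r = (nΣpq − ΣpΣq) / √[(nΣp² − (Σp)²)(nΣq² − (Σq)²)]
Numerator: 12×9516 − 358×324 = -1800
Denominator: √[(130872 − 128164)(122976 − 104976)] = √[2708 × 18000] = 6981.6903
r = -1800 / 6981.6903 ≈ -0.2578

-0.2578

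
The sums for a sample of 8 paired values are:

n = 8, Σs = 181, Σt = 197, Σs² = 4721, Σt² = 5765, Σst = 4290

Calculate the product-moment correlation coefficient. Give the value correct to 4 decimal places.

-0.2210

r = (nΣst − ΣsΣt) / √[(nΣs² − (Σs)²)(nΣt² − (Σt)²)]
Numerator: 8×4290 − 181×197 = -1337
Denominator: √[(37768 − 32761)(46120 − 38809)] = √[5007 × 7311] = 6050.3039
r = -1337 / 6050.3039 ≈ -0.2210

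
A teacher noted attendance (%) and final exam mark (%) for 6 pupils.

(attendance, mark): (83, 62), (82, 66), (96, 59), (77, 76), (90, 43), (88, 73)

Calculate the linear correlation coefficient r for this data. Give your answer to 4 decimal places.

n = 6, Σx = 516, Σy = 379, Σx² = 44602, Σy² = 24635, Σxy = 32368
nΣxy − ΣxΣy = 194208 − 195564 = -1356
nΣx² − (Σx)² = 267612 − 266256 = 1356; nΣy² − (Σy)² = 147810 − 143641 = 4169
r = -1356 / √(1356 × 4169) = -1356 / 2377.6383 ≈ -0.5703

-0.5703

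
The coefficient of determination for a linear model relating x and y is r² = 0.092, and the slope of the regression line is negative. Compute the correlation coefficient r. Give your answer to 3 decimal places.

|r| = √0.092 = 0.303
The association is negative, so r = −0.303.

-0.303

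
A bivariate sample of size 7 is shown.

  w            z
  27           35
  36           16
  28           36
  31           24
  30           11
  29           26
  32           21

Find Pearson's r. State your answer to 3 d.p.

n = 7, Σw = 213, Σz = 169, Σw² = 6535, Σz² = 4591, Σwz = 5029
nΣwz − ΣwΣz = 35203 − 35997 = -794
nΣw² − (Σw)² = 45745 − 45369 = 376; nΣz² − (Σz)² = 32137 − 28561 = 3576
r = -794 / √(376 × 3576) = -794 / 1159.5585 ≈ -0.685

-0.685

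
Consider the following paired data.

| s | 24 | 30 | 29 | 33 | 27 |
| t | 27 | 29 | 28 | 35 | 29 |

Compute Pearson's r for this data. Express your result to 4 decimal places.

0.8362

n = 5, Σs = 143, Σt = 148, Σs² = 4135, Σt² = 4420, Σst = 4268
nΣst − ΣsΣt = 21340 − 21164 = 176
nΣs² − (Σs)² = 20675 − 20449 = 226; nΣt² − (Σt)² = 22100 − 21904 = 196
r = 176 / √(226 × 196) = 176 / 210.4661 ≈ 0.8362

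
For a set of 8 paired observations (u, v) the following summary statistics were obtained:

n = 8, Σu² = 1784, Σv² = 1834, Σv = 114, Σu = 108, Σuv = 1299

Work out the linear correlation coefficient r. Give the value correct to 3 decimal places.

-0.918

r = (nΣuv − ΣuΣv) / √[(nΣu² − (Σu)²)(nΣv² − (Σv)²)]
Numerator: 8×1299 − 108×114 = -1920
Denominator: √[(14272 − 11664)(14672 − 12996)] = √[2608 × 1676] = 2090.6956
r = -1920 / 2090.6956 ≈ -0.918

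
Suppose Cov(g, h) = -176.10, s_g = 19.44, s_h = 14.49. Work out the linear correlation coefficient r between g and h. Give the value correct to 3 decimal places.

-0.625

r = Cov(g,h) / (s_g · s_h) = -176.10 / (19.44 × 14.49)
  = -176.10 / 281.6856 ≈ -0.625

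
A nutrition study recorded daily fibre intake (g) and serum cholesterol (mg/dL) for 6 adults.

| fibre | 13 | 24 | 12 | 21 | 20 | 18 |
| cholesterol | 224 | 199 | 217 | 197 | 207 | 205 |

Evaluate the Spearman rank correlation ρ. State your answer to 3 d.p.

Rank fibre: 2, 6, 1, 5, 4, 3
Rank cholesterol: 6, 2, 5, 1, 4, 3
d = rank(fibre) − rank(cholesterol): -4, 4, -4, 4, 0, 0; Σd² = 64
ρ = 1 − 6Σd² / [n(n²−1)] = 1 − 6×64 / (6×35) = 1 − 384/210 ≈ -0.829

-0.829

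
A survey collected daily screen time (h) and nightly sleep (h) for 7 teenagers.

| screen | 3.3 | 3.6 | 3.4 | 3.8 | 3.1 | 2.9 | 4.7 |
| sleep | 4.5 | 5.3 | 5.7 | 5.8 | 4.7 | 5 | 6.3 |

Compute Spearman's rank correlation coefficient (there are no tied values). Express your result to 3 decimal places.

0.821

Rank screen: 3, 5, 4, 6, 2, 1, 7
Rank sleep: 1, 4, 5, 6, 2, 3, 7
d = rank(screen) − rank(sleep): 2, 1, -1, 0, 0, -2, 0; Σd² = 10
ρ = 1 − 6Σd² / [n(n²−1)] = 1 − 6×10 / (7×48) = 1 − 60/336 ≈ 0.821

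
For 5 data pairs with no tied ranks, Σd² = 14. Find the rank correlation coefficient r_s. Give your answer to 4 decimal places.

0.3000

ρ = 1 − 6Σd² / [n(n²−1)] = 1 − 6×14 / (5×24)
  = 1 − 84/120 = 1 − 0.70000 ≈ 0.3000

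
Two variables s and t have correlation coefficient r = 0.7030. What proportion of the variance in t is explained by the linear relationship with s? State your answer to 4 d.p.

0.4942

r² = (0.7030)² = 0.4942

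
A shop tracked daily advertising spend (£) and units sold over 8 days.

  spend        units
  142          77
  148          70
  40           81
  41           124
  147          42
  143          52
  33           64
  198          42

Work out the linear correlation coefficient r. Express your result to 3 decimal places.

n = 8, Σx = 892, Σy = 552, Σx² = 127700, Σy² = 43094, Σxy = 53656
nΣxy − ΣxΣy = 429248 − 492384 = -63136
nΣx² − (Σx)² = 1021600 − 795664 = 225936; nΣy² − (Σy)² = 344752 − 304704 = 40048
r = -63136 / √(225936 × 40048) = -63136 / 95122.4733 ≈ -0.664

-0.664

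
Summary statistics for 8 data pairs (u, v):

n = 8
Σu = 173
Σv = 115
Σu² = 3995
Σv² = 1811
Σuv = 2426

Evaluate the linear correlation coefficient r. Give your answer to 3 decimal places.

r = (nΣuv − ΣuΣv) / √[(nΣu² − (Σu)²)(nΣv² − (Σv)²)]
Numerator: 8×2426 − 173×115 = -487
Denominator: √[(31960 − 29929)(14488 − 13225)] = √[2031 × 1263] = 1601.6095
r = -487 / 1601.6095 ≈ -0.304

-0.304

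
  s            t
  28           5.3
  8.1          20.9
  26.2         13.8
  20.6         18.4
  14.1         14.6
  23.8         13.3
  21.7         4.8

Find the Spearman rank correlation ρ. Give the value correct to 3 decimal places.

Rank s: 7, 1, 6, 3, 2, 5, 4
Rank t: 2, 7, 4, 6, 5, 3, 1
d = rank(s) − rank(t): 5, -6, 2, -3, -3, 2, 3; Σd² = 96
ρ = 1 − 6Σd² / [n(n²−1)] = 1 − 6×96 / (7×48) = 1 − 576/336 ≈ -0.714

-0.714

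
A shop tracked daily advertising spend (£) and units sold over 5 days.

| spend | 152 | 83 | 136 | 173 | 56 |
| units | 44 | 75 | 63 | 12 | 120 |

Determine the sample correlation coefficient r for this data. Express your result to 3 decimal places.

n = 5, Σx = 600, Σy = 314, Σx² = 81554, Σy² = 26074, Σxy = 30277
nΣxy − ΣxΣy = 151385 − 188400 = -37015
nΣx² − (Σx)² = 407770 − 360000 = 47770; nΣy² − (Σy)² = 130370 − 98596 = 31774
r = -37015 / √(47770 × 31774) = -37015 / 38959.5172 ≈ -0.950

-0.950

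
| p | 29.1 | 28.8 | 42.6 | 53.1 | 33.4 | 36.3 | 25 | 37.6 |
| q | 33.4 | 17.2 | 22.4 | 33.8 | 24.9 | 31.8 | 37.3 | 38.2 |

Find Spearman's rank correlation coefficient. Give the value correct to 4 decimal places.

Rank p: 3, 2, 7, 8, 4, 5, 1, 6
Rank q: 5, 1, 2, 6, 3, 4, 7, 8
d = rank(p) − rank(q): -2, 1, 5, 2, 1, 1, -6, -2; Σd² = 76
ρ = 1 − 6Σd² / [n(n²−1)] = 1 − 6×76 / (8×63) = 1 − 456/504 ≈ 0.0952

0.0952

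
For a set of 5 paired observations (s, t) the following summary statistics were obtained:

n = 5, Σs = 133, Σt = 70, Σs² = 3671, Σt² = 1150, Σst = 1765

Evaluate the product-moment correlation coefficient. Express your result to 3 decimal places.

r = (nΣst − ΣsΣt) / √[(nΣs² − (Σs)²)(nΣt² − (Σt)²)]
Numerator: 5×1765 − 133×70 = -485
Denominator: √[(18355 − 17689)(5750 − 4900)] = √[666 × 850] = 752.3962
r = -485 / 752.3962 ≈ -0.645

-0.645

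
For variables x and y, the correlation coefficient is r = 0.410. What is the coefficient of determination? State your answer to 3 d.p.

r² = (0.410)² = 0.168

0.168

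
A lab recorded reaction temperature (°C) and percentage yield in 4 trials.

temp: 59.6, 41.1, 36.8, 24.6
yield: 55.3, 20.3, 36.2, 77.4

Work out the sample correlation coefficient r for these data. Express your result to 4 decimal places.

n = 4, Σx = 162.1, Σy = 189.2, Σx² = 7200.77, Σy² = 10771.38, Σxy = 7366.41
nΣxy − ΣxΣy = 29465.64 − 30669.32 = -1203.68
nΣx² − (Σx)² = 28803.08 − 26276.41 = 2526.67; nΣy² − (Σy)² = 43085.52 − 35796.64 = 7288.88
r = -1203.68 / √(2526.67 × 7288.88) = -1203.68 / 4291.4560 ≈ -0.2805

-0.2805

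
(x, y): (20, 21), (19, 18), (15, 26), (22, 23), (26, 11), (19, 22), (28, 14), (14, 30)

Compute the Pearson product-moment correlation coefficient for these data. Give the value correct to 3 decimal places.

-0.891

n = 8, Σx = 163, Σy = 165, Σx² = 3487, Σy² = 3671, Σxy = 3174
nΣxy − ΣxΣy = 25392 − 26895 = -1503
nΣx² − (Σx)² = 27896 − 26569 = 1327; nΣy² − (Σy)² = 29368 − 27225 = 2143
r = -1503 / √(1327 × 2143) = -1503 / 1686.3455 ≈ -0.891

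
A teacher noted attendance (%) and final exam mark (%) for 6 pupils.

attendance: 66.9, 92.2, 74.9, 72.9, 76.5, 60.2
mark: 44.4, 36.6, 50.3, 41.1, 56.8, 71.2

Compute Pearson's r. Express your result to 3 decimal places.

-0.695

n = 6, Σx = 443.6, Σy = 300.4, Σx² = 33377.16, Σy² = 15825.9, Σxy = 21739.98
nΣxy − ΣxΣy = 130439.88 − 133257.44 = -2817.56
nΣx² − (Σx)² = 200262.96 − 196780.96 = 3482; nΣy² − (Σy)² = 94955.4 − 90240.16 = 4715.24
r = -2817.56 / √(3482 × 4715.24) = -2817.56 / 4051.9706 ≈ -0.695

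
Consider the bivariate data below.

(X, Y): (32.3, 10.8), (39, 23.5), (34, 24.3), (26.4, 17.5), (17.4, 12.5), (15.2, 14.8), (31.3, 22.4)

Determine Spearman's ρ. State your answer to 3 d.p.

Rank X: 5, 7, 6, 3, 2, 1, 4
Rank Y: 1, 6, 7, 4, 2, 3, 5
d = rank(X) − rank(Y): 4, 1, -1, -1, 0, -2, -1; Σd² = 24
ρ = 1 − 6Σd² / [n(n²−1)] = 1 − 6×24 / (7×48) = 1 − 144/336 ≈ 0.571

0.571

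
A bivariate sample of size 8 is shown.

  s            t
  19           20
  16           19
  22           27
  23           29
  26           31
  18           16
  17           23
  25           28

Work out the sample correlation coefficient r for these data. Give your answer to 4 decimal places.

0.8772

n = 8, Σs = 166, Σt = 193, Σs² = 3544, Σt² = 4861, Σst = 4130
nΣst − ΣsΣt = 33040 − 32038 = 1002
nΣs² − (Σs)² = 28352 − 27556 = 796; nΣt² − (Σt)² = 38888 − 37249 = 1639
r = 1002 / √(796 × 1639) = 1002 / 1142.2101 ≈ 0.8772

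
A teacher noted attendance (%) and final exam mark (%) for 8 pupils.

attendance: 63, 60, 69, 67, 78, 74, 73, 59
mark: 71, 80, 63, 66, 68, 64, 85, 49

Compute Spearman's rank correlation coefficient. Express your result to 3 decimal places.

0.143

Rank attendance: 3, 2, 5, 4, 8, 7, 6, 1
Rank mark: 6, 7, 2, 4, 5, 3, 8, 1
d = rank(attendance) − rank(mark): -3, -5, 3, 0, 3, 4, -2, 0; Σd² = 72
ρ = 1 − 6Σd² / [n(n²−1)] = 1 − 6×72 / (8×63) = 1 − 432/504 ≈ 0.143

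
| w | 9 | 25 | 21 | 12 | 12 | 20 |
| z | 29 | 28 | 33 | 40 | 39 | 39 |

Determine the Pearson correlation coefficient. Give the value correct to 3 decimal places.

-0.292

n = 6, Σw = 99, Σz = 208, Σw² = 1835, Σz² = 7356, Σwz = 3382
nΣwz − ΣwΣz = 20292 − 20592 = -300
nΣw² − (Σw)² = 11010 − 9801 = 1209; nΣz² − (Σz)² = 44136 − 43264 = 872
r = -300 / √(1209 × 872) = -300 / 1026.7658 ≈ -0.292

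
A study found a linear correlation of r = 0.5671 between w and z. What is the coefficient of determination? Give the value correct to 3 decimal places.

r² = (0.5671)² = 0.322

0.322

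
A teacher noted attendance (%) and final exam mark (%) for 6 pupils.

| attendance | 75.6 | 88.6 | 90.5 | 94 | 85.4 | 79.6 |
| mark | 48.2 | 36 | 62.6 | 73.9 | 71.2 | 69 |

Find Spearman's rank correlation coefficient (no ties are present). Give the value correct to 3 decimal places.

0.371

Rank attendance: 1, 4, 5, 6, 3, 2
Rank mark: 2, 1, 3, 6, 5, 4
d = rank(attendance) − rank(mark): -1, 3, 2, 0, -2, -2; Σd² = 22
ρ = 1 − 6Σd² / [n(n²−1)] = 1 − 6×22 / (6×35) = 1 − 132/210 ≈ 0.371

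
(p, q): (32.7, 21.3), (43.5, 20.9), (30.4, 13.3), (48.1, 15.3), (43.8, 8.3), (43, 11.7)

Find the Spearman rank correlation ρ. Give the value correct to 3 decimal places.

Rank p: 2, 4, 1, 6, 5, 3
Rank q: 6, 5, 3, 4, 1, 2
d = rank(p) − rank(q): -4, -1, -2, 2, 4, 1; Σd² = 42
ρ = 1 − 6Σd² / [n(n²−1)] = 1 − 6×42 / (6×35) = 1 − 252/210 ≈ -0.200

-0.200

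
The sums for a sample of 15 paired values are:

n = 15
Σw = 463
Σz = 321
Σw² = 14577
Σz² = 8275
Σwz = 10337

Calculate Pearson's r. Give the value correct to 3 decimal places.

r = (nΣwz − ΣwΣz) / √[(nΣw² − (Σw)²)(nΣz² − (Σz)²)]
Numerator: 15×10337 − 463×321 = 6432
Denominator: √[(218655 − 214369)(124125 − 103041)] = √[4286 × 21084] = 9506.1046
r = 6432 / 9506.1046 ≈ 0.677

0.677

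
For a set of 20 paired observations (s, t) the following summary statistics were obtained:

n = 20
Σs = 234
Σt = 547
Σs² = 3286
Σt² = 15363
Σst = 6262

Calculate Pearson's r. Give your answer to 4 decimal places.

r = (nΣst − ΣsΣt) / √[(nΣs² − (Σs)²)(nΣt² − (Σt)²)]
Numerator: 20×6262 − 234×547 = -2758
Denominator: √[(65720 − 54756)(307260 − 299209)] = √[10964 × 8051] = 9395.2735
r = -2758 / 9395.2735 ≈ -0.2936

-0.2936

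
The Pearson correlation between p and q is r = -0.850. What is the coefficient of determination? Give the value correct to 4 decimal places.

0.7225

r² = (-0.850)² = 0.7225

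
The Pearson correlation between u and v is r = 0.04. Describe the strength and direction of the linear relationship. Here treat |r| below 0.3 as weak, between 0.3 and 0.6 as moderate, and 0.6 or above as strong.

weak positive

r = 0.04 > 0 so the relationship is positive.
|r| = 0.04, which falls in the weak range.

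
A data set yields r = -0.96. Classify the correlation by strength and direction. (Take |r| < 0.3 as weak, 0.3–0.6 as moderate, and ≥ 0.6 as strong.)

r = -0.96 < 0 so the relationship is negative.
|r| = 0.96, which falls in the strong range.

strong negative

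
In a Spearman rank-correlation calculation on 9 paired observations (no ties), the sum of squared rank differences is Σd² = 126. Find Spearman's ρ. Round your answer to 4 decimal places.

-0.0500

ρ = 1 − 6Σd² / [n(n²−1)] = 1 − 6×126 / (9×80)
  = 1 − 756/720 = 1 − 1.05000 ≈ -0.0500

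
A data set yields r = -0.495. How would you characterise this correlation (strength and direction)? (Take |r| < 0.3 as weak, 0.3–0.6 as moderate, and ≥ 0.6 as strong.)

moderate negative

r = -0.495 < 0 so the relationship is negative.
|r| = 0.495, which falls in the moderate range.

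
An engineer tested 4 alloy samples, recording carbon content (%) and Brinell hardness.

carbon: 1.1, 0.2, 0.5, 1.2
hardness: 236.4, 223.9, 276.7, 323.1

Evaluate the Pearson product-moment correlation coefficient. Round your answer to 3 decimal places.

n = 4, Σx = 3, Σy = 1060.1, Σx² = 2.94, Σy² = 286972.67, Σxy = 830.89
nΣxy − ΣxΣy = 3323.56 − 3180.3 = 143.26
nΣx² − (Σx)² = 11.76 − 9 = 2.76; nΣy² − (Σy)² = 1147890.68 − 1123812.01 = 24078.67
r = 143.26 / √(2.76 × 24078.67) = 143.26 / 257.7928 ≈ 0.556

0.556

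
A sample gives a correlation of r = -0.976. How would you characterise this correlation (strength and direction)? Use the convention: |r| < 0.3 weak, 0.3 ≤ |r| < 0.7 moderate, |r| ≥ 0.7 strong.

r = -0.976 < 0 so the relationship is negative.
|r| = 0.976, which falls in the strong range.

strong negative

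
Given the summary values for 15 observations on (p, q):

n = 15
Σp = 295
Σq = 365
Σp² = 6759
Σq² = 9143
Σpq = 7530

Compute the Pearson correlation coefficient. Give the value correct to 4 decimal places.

r = (nΣpq − ΣpΣq) / √[(nΣp² − (Σp)²)(nΣq² − (Σq)²)]
Numerator: 15×7530 − 295×365 = 5275
Denominator: √[(101385 − 87025)(137145 − 133225)] = √[14360 × 3920] = 7502.7462
r = 5275 / 7502.7462 ≈ 0.7031

0.7031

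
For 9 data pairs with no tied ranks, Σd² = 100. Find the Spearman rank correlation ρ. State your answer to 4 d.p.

0.1667

ρ = 1 − 6Σd² / [n(n²−1)] = 1 − 6×100 / (9×80)
  = 1 − 600/720 = 1 − 0.83333 ≈ 0.1667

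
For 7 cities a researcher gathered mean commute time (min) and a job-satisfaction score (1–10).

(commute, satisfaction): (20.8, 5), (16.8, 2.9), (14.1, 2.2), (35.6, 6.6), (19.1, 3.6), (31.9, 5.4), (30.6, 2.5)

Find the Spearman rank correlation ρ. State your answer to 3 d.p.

Rank commute: 4, 2, 1, 7, 3, 6, 5
Rank satisfaction: 5, 3, 1, 7, 4, 6, 2
d = rank(commute) − rank(satisfaction): -1, -1, 0, 0, -1, 0, 3; Σd² = 12
ρ = 1 − 6Σd² / [n(n²−1)] = 1 − 6×12 / (7×48) = 1 − 72/336 ≈ 0.786

0.786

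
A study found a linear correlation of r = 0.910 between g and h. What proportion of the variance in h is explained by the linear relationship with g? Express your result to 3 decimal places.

0.828

r² = (0.910)² = 0.828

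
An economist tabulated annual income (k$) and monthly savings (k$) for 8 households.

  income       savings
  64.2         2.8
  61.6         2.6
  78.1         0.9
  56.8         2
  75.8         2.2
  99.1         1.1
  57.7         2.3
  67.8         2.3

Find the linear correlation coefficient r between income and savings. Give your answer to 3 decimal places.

n = 8, Σx = 561.1, Σy = 16.2, Σx² = 40734.63, Σy² = 36.04, Σxy = 1088.23
nΣxy − ΣxΣy = 8705.84 − 9089.82 = -383.98
nΣx² − (Σx)² = 325877.04 − 314833.21 = 11043.83; nΣy² − (Σy)² = 288.32 − 262.44 = 25.88
r = -383.98 / √(11043.83 × 25.88) = -383.98 / 534.6160 ≈ -0.718

-0.718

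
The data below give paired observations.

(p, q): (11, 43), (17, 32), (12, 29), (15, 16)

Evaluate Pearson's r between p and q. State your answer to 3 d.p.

-0.490

n = 4, Σp = 55, Σq = 120, Σp² = 779, Σq² = 3970, Σpq = 1605
nΣpq − ΣpΣq = 6420 − 6600 = -180
nΣp² − (Σp)² = 3116 − 3025 = 91; nΣq² − (Σq)² = 15880 − 14400 = 1480
r = -180 / √(91 × 1480) = -180 / 366.9877 ≈ -0.490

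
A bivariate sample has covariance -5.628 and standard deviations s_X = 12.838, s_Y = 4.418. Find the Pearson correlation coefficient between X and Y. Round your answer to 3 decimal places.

-0.099

r = Cov(X,Y) / (s_X · s_Y) = -5.628 / (12.838 × 4.418)
  = -5.628 / 56.7183 ≈ -0.099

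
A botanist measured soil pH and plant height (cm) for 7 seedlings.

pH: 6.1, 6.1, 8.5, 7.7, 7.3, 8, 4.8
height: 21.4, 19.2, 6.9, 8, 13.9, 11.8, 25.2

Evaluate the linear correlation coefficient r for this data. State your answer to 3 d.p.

-0.965

n = 7, Σx = 48.5, Σy = 106.4, Σx² = 346.29, Σy² = 1905.7, Σxy = 684.74
nΣxy − ΣxΣy = 4793.18 − 5160.4 = -367.22
nΣx² − (Σx)² = 2424.03 − 2352.25 = 71.78; nΣy² − (Σy)² = 13339.9 − 11320.96 = 2018.94
r = -367.22 / √(71.78 × 2018.94) = -367.22 / 380.6830 ≈ -0.965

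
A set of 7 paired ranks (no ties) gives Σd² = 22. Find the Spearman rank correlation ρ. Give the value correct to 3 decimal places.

0.607

ρ = 1 − 6Σd² / [n(n²−1)] = 1 − 6×22 / (7×48)
  = 1 − 132/336 = 1 − 0.3929 ≈ 0.607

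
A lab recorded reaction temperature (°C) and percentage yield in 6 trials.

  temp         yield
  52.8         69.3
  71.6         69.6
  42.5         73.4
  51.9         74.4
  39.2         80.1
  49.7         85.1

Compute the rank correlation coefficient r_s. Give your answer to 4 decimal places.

Rank temp: 5, 6, 2, 4, 1, 3
Rank yield: 1, 2, 3, 4, 5, 6
d = rank(temp) − rank(yield): 4, 4, -1, 0, -4, -3; Σd² = 58
ρ = 1 − 6Σd² / [n(n²−1)] = 1 − 6×58 / (6×35) = 1 − 348/210 ≈ -0.6571

-0.6571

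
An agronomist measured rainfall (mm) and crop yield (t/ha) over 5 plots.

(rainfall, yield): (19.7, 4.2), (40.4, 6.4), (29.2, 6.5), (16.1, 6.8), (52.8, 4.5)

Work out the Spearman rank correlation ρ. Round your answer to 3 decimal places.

-0.400

Rank rainfall: 2, 4, 3, 1, 5
Rank yield: 1, 3, 4, 5, 2
d = rank(rainfall) − rank(yield): 1, 1, -1, -4, 3; Σd² = 28
ρ = 1 − 6Σd² / [n(n²−1)] = 1 − 6×28 / (5×24) = 1 − 168/120 ≈ -0.400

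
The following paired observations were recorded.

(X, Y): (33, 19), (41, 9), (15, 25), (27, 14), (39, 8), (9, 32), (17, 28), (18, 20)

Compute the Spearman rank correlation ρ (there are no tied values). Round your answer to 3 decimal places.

-0.929

Rank X: 6, 8, 2, 5, 7, 1, 3, 4
Rank Y: 4, 2, 6, 3, 1, 8, 7, 5
d = rank(X) − rank(Y): 2, 6, -4, 2, 6, -7, -4, -1; Σd² = 162
ρ = 1 − 6Σd² / [n(n²−1)] = 1 − 6×162 / (8×63) = 1 − 972/504 ≈ -0.929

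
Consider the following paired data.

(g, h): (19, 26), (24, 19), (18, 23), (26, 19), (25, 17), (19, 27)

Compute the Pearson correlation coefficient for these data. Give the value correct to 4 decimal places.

n = 6, Σg = 131, Σh = 131, Σg² = 2923, Σh² = 2945, Σgh = 2796
nΣgh − ΣgΣh = 16776 − 17161 = -385
nΣg² − (Σg)² = 17538 − 17161 = 377; nΣh² − (Σh)² = 17670 − 17161 = 509
r = -385 / √(377 × 509) = -385 / 438.0559 ≈ -0.8789

-0.8789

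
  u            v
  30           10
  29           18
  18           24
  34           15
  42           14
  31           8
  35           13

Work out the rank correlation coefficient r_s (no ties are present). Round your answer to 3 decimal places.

Rank u: 3, 2, 1, 5, 7, 4, 6
Rank v: 2, 6, 7, 5, 4, 1, 3
d = rank(u) − rank(v): 1, -4, -6, 0, 3, 3, 3; Σd² = 80
ρ = 1 − 6Σd² / [n(n²−1)] = 1 − 6×80 / (7×48) = 1 − 480/336 ≈ -0.429

-0.429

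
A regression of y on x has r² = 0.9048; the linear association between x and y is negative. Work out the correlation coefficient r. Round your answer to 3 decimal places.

|r| = √0.9048 = 0.951
The association is negative, so r = −0.951.

-0.951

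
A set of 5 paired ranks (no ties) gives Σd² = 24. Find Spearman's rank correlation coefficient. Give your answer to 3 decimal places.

-0.200

ρ = 1 − 6Σd² / [n(n²−1)] = 1 − 6×24 / (5×24)
  = 1 − 144/120 = 1 − 1.2000 ≈ -0.200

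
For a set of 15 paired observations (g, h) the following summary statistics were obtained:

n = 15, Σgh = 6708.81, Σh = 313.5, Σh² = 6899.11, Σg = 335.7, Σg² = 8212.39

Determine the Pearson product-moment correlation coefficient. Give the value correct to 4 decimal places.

r = (nΣgh − ΣgΣh) / √[(nΣg² − (Σg)²)(nΣh² − (Σh)²)]
Numerator: 15×6708.81 − 335.7×313.5 = -4609.8
Denominator: √[(123185.85 − 112694.49)(103486.65 − 98282.25)] = √[10491.36 × 5204.4] = 7389.2648
r = -4609.8 / 7389.2648 ≈ -0.6239

-0.6239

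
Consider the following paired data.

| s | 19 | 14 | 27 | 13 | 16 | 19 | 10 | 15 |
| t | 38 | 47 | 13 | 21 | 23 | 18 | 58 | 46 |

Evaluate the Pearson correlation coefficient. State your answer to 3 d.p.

-0.684

n = 8, Σs = 133, Σt = 264, Σs² = 2397, Σt² = 10596, Σst = 3984
nΣst − ΣsΣt = 31872 − 35112 = -3240
nΣs² − (Σs)² = 19176 − 17689 = 1487; nΣt² − (Σt)² = 84768 − 69696 = 15072
r = -3240 / √(1487 × 15072) = -3240 / 4734.1381 ≈ -0.684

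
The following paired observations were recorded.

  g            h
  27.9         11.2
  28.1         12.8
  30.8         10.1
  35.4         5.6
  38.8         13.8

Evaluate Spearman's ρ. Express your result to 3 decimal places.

0.100

Rank g: 1, 2, 3, 4, 5
Rank h: 3, 4, 2, 1, 5
d = rank(g) − rank(h): -2, -2, 1, 3, 0; Σd² = 18
ρ = 1 − 6Σd² / [n(n²−1)] = 1 − 6×18 / (5×24) = 1 − 108/120 ≈ 0.100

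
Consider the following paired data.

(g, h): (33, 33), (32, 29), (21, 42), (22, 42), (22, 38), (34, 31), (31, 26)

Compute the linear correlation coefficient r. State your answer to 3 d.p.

n = 7, Σg = 195, Σh = 241, Σg² = 5639, Σh² = 8539, Σgh = 6519
nΣgh − ΣgΣh = 45633 − 46995 = -1362
nΣg² − (Σg)² = 39473 − 38025 = 1448; nΣh² − (Σh)² = 59773 − 58081 = 1692
r = -1362 / √(1448 × 1692) = -1362 / 1565.2527 ≈ -0.870

-0.870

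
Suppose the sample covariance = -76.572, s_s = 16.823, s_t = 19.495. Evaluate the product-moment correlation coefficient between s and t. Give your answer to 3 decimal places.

-0.233

r = Cov(s,t) / (s_s · s_t) = -76.572 / (16.823 × 19.495)
  = -76.572 / 327.9644 ≈ -0.233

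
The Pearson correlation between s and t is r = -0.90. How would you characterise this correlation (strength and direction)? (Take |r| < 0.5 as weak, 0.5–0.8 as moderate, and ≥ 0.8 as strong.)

strong negative

r = -0.90 < 0 so the relationship is negative.
|r| = 0.90, which falls in the strong range.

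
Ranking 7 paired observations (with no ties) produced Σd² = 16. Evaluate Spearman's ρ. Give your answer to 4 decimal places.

ρ = 1 − 6Σd² / [n(n²−1)] = 1 − 6×16 / (7×48)
  = 1 − 96/336 = 1 − 0.28571 ≈ 0.7143

0.7143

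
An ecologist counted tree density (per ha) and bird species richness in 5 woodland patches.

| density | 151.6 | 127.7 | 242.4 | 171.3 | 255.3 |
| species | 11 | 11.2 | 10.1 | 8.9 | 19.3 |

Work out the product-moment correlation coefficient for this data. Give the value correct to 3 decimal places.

0.563

n = 5, Σx = 948.3, Σy = 60.5, Σx² = 192569.39, Σy² = 800.15, Σxy = 11997.94
nΣxy − ΣxΣy = 59989.7 − 57372.15 = 2617.55
nΣx² − (Σx)² = 962846.95 − 899272.89 = 63574.06; nΣy² − (Σy)² = 4000.75 − 3660.25 = 340.5
r = 2617.55 / √(63574.06 × 340.5) = 2617.55 / 4652.6302 ≈ 0.563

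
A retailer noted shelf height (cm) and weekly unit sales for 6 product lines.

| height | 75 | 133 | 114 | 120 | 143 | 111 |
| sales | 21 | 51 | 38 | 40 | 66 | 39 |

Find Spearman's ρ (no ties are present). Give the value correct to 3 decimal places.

Rank height: 1, 5, 3, 4, 6, 2
Rank sales: 1, 5, 2, 4, 6, 3
d = rank(height) − rank(sales): 0, 0, 1, 0, 0, -1; Σd² = 2
ρ = 1 − 6Σd² / [n(n²−1)] = 1 − 6×2 / (6×35) = 1 − 12/210 ≈ 0.943

0.943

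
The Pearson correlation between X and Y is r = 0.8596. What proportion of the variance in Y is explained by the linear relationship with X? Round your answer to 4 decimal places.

0.7389

r² = (0.8596)² = 0.7389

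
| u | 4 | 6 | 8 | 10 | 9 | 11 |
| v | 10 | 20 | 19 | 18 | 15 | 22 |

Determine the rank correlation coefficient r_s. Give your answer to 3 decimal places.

0.486

Rank u: 1, 2, 3, 5, 4, 6
Rank v: 1, 5, 4, 3, 2, 6
d = rank(u) − rank(v): 0, -3, -1, 2, 2, 0; Σd² = 18
ρ = 1 − 6Σd² / [n(n²−1)] = 1 − 6×18 / (6×35) = 1 − 108/210 ≈ 0.486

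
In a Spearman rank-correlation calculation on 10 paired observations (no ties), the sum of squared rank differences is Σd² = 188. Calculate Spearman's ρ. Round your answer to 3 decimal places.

ρ = 1 − 6Σd² / [n(n²−1)] = 1 − 6×188 / (10×99)
  = 1 − 1128/990 = 1 − 1.1394 ≈ -0.139

-0.139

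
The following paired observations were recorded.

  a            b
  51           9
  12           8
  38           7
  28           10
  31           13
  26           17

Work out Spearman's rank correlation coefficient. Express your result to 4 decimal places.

-0.2571

Rank a: 6, 1, 5, 3, 4, 2
Rank b: 3, 2, 1, 4, 5, 6
d = rank(a) − rank(b): 3, -1, 4, -1, -1, -4; Σd² = 44
ρ = 1 − 6Σd² / [n(n²−1)] = 1 − 6×44 / (6×35) = 1 − 264/210 ≈ -0.2571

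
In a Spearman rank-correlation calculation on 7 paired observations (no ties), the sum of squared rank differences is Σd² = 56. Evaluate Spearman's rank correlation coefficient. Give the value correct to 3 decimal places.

0.000

ρ = 1 − 6Σd² / [n(n²−1)] = 1 − 6×56 / (7×48)
  = 1 − 336/336 = 1 − 1.0000 ≈ 0.000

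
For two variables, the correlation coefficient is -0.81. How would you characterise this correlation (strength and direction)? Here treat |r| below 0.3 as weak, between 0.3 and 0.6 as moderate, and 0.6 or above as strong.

strong negative

r = -0.81 < 0 so the relationship is negative.
|r| = 0.81, which falls in the strong range.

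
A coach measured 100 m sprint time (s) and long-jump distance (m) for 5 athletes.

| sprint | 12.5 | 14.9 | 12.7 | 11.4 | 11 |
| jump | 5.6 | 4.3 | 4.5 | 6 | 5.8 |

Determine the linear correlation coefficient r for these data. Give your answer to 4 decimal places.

n = 5, Σx = 62.5, Σy = 26.2, Σx² = 790.51, Σy² = 139.74, Σxy = 323.42
nΣxy − ΣxΣy = 1617.1 − 1637.5 = -20.4
nΣx² − (Σx)² = 3952.55 − 3906.25 = 46.3; nΣy² − (Σy)² = 698.7 − 686.44 = 12.26
r = -20.4 / √(46.3 × 12.26) = -20.4 / 23.8252 ≈ -0.8562

-0.8562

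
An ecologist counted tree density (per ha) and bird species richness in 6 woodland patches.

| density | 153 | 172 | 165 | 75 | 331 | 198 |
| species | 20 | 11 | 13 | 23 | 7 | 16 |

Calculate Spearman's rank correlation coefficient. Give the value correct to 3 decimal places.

-0.829

Rank density: 2, 4, 3, 1, 6, 5
Rank species: 5, 2, 3, 6, 1, 4
d = rank(density) − rank(species): -3, 2, 0, -5, 5, 1; Σd² = 64
ρ = 1 − 6Σd² / [n(n²−1)] = 1 − 6×64 / (6×35) = 1 − 384/210 ≈ -0.829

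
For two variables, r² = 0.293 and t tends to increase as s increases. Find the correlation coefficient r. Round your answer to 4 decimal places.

|r| = √0.293 = 0.5413
The association is positive, so r = 0.5413.

0.5413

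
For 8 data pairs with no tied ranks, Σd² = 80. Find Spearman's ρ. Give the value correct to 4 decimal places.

ρ = 1 − 6Σd² / [n(n²−1)] = 1 − 6×80 / (8×63)
  = 1 − 480/504 = 1 − 0.95238 ≈ 0.0476

0.0476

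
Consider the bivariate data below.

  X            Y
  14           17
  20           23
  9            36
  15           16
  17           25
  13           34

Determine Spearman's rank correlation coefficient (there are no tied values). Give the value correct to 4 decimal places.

Rank X: 3, 6, 1, 4, 5, 2
Rank Y: 2, 3, 6, 1, 4, 5
d = rank(X) − rank(Y): 1, 3, -5, 3, 1, -3; Σd² = 54
ρ = 1 − 6Σd² / [n(n²−1)] = 1 − 6×54 / (6×35) = 1 − 324/210 ≈ -0.5429

-0.5429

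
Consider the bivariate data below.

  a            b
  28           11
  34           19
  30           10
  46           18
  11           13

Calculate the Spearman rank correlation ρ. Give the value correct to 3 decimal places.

Rank a: 2, 4, 3, 5, 1
Rank b: 2, 5, 1, 4, 3
d = rank(a) − rank(b): 0, -1, 2, 1, -2; Σd² = 10
ρ = 1 − 6Σd² / [n(n²−1)] = 1 − 6×10 / (5×24) = 1 − 60/120 ≈ 0.500

0.500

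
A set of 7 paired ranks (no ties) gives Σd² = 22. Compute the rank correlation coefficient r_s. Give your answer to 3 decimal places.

0.607

ρ = 1 − 6Σd² / [n(n²−1)] = 1 − 6×22 / (7×48)
  = 1 − 132/336 = 1 − 0.3929 ≈ 0.607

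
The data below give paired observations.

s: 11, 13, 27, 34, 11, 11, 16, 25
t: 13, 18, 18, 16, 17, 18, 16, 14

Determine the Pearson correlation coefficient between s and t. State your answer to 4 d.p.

n = 8, Σs = 148, Σt = 130, Σs² = 3298, Σt² = 2138, Σst = 2398
nΣst − ΣsΣt = 19184 − 19240 = -56
nΣs² − (Σs)² = 26384 − 21904 = 4480; nΣt² − (Σt)² = 17104 − 16900 = 204
r = -56 / √(4480 × 204) = -56 / 955.9916 ≈ -0.0586

-0.0586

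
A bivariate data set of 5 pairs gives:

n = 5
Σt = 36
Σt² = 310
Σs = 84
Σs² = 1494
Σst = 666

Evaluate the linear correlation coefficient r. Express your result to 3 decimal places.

0.944

r = (nΣst − ΣsΣt) / √[(nΣs² − (Σs)²)(nΣt² − (Σt)²)]
Numerator: 5×666 − 84×36 = 306
Denominator: √[(7470 − 7056)(1550 − 1296)] = √[414 × 254] = 324.2777
r = 306 / 324.2777 ≈ 0.944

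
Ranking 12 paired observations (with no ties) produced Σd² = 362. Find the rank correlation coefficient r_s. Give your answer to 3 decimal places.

ρ = 1 − 6Σd² / [n(n²−1)] = 1 − 6×362 / (12×143)
  = 1 − 2172/1716 = 1 − 1.2657 ≈ -0.266

-0.266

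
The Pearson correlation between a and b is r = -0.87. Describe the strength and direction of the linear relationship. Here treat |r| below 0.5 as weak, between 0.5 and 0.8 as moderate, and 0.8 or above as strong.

r = -0.87 < 0 so the relationship is negative.
|r| = 0.87, which falls in the strong range.

strong negative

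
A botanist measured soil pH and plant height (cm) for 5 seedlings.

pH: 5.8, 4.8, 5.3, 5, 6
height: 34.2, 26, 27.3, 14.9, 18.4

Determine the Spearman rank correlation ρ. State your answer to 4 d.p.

Rank pH: 4, 1, 3, 2, 5
Rank height: 5, 3, 4, 1, 2
d = rank(pH) − rank(height): -1, -2, -1, 1, 3; Σd² = 16
ρ = 1 − 6Σd² / [n(n²−1)] = 1 − 6×16 / (5×24) = 1 − 96/120 ≈ 0.2000

0.2000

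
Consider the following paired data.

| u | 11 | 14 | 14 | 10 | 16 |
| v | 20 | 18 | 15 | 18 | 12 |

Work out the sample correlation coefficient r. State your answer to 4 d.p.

-0.8151

n = 5, Σu = 65, Σv = 83, Σu² = 869, Σv² = 1417, Σuv = 1054
nΣuv − ΣuΣv = 5270 − 5395 = -125
nΣu² − (Σu)² = 4345 − 4225 = 120; nΣv² − (Σv)² = 7085 − 6889 = 196
r = -125 / √(120 × 196) = -125 / 153.3623 ≈ -0.8151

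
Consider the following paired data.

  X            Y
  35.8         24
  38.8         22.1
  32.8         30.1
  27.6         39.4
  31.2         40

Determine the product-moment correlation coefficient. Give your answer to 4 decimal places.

n = 5, ΣX = 166.2, ΣY = 155.6, ΣX² = 5598.12, ΣY² = 5122.78, ΣXY = 5039.4
nΣXY − ΣXΣY = 25197 − 25860.72 = -663.72
nΣX² − (ΣX)² = 27990.6 − 27622.44 = 368.16; nΣY² − (ΣY)² = 25613.9 − 24211.36 = 1402.54
r = -663.72 / √(368.16 × 1402.54) = -663.72 / 718.5813 ≈ -0.9237

-0.9237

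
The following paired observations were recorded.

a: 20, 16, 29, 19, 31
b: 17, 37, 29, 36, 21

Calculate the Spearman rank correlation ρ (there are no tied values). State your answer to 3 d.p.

-0.700

Rank a: 3, 1, 4, 2, 5
Rank b: 1, 5, 3, 4, 2
d = rank(a) − rank(b): 2, -4, 1, -2, 3; Σd² = 34
ρ = 1 − 6Σd² / [n(n²−1)] = 1 − 6×34 / (5×24) = 1 − 204/120 ≈ -0.700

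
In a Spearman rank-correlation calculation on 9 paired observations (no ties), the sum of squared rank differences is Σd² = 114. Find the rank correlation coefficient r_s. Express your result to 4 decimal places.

ρ = 1 − 6Σd² / [n(n²−1)] = 1 − 6×114 / (9×80)
  = 1 − 684/720 = 1 − 0.95000 ≈ 0.0500

0.0500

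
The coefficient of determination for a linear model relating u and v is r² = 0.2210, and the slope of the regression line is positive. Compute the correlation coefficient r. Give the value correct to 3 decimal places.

0.470

|r| = √0.2210 = 0.470
The association is positive, so r = 0.470.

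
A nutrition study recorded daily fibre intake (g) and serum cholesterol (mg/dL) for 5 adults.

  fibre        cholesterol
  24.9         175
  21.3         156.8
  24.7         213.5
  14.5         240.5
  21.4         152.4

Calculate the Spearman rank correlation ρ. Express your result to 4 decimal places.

Rank fibre: 5, 2, 4, 1, 3
Rank cholesterol: 3, 2, 4, 5, 1
d = rank(fibre) − rank(cholesterol): 2, 0, 0, -4, 2; Σd² = 24
ρ = 1 − 6Σd² / [n(n²−1)] = 1 − 6×24 / (5×24) = 1 − 144/120 ≈ -0.2000

-0.2000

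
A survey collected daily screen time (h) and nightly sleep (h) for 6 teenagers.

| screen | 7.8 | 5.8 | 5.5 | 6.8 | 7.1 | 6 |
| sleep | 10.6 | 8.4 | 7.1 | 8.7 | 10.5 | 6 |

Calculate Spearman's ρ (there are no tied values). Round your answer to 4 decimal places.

0.8286

Rank screen: 6, 2, 1, 4, 5, 3
Rank sleep: 6, 3, 2, 4, 5, 1
d = rank(screen) − rank(sleep): 0, -1, -1, 0, 0, 2; Σd² = 6
ρ = 1 − 6Σd² / [n(n²−1)] = 1 − 6×6 / (6×35) = 1 − 36/210 ≈ 0.8286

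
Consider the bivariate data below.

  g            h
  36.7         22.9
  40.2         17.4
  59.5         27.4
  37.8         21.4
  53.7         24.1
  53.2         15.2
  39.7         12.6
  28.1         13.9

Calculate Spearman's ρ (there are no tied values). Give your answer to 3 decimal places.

0.524

Rank g: 2, 5, 8, 3, 7, 6, 4, 1
Rank h: 6, 4, 8, 5, 7, 3, 1, 2
d = rank(g) − rank(h): -4, 1, 0, -2, 0, 3, 3, -1; Σd² = 40
ρ = 1 − 6Σd² / [n(n²−1)] = 1 − 6×40 / (8×63) = 1 − 240/504 ≈ 0.524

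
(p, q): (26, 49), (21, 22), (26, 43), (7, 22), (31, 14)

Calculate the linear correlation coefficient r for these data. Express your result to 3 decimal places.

n = 5, Σp = 111, Σq = 150, Σp² = 2803, Σq² = 5414, Σpq = 3442
nΣpq − ΣpΣq = 17210 − 16650 = 560
nΣp² − (Σp)² = 14015 − 12321 = 1694; nΣq² − (Σq)² = 27070 − 22500 = 4570
r = 560 / √(1694 × 4570) = 560 / 2782.3695 ≈ 0.201

0.201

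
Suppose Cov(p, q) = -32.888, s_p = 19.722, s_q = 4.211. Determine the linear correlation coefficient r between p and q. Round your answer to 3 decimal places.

r = Cov(p,q) / (s_p · s_q) = -32.888 / (19.722 × 4.211)
  = -32.888 / 83.0493 ≈ -0.396

-0.396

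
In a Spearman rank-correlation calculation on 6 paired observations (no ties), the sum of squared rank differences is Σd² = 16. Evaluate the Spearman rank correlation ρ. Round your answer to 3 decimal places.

ρ = 1 − 6Σd² / [n(n²−1)] = 1 − 6×16 / (6×35)
  = 1 − 96/210 = 1 − 0.4571 ≈ 0.543

0.543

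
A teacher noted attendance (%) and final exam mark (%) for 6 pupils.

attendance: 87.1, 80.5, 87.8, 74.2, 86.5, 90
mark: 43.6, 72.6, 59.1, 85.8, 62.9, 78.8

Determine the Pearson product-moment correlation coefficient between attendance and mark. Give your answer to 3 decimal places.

-0.550

n = 6, Σx = 506.1, Σy = 402.8, Σx² = 42863.39, Σy² = 28192.02, Σxy = 33730.05
nΣxy − ΣxΣy = 202380.3 − 203857.08 = -1476.78
nΣx² − (Σx)² = 257180.34 − 256137.21 = 1043.13; nΣy² − (Σy)² = 169152.12 − 162247.84 = 6904.28
r = -1476.78 / √(1043.13 × 6904.28) = -1476.78 / 2683.6657 ≈ -0.550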